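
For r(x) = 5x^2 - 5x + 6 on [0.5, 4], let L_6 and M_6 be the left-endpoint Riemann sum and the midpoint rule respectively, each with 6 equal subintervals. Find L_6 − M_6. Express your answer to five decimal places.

L_6 ≈ 71.2112269.
M_6 ≈ 87.5870949.
L_6 − M_6 ≈ -16.37587.

-16.37587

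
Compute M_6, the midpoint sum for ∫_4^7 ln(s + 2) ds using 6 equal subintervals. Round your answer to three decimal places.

6.025

Δs = (7 − 4)/6 = 0.5.
Midpoints: 4.25, 4.75, 5.25, 5.75, 6.25, 6.75.
f(4.25) ≈ 1.833, f(4.75) ≈ 1.910, f(5.25) ≈ 1.981, f(5.75) ≈ 2.048, f(6.25) ≈ 2.110, f(6.75) ≈ 2.169.
Sum = Δs · [f(4.25) + f(4.75) + f(5.25) + ...].
Sum ≈ 6.025.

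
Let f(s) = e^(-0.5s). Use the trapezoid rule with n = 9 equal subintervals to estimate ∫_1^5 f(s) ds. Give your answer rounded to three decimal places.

Δs = (5 − 1)/9 = 4/9.
f(1) ≈ 0.607, f(13/9) ≈ 0.486, f(17/9) ≈ 0.389, f(7/3) ≈ 0.311, f(25/9) ≈ 0.249, f(29/9) ≈ 0.200, f(11/3) ≈ 0.160, f(37/9) ≈ 0.128, f(41/9) ≈ 0.103, f(5) ≈ 0.082.
T_9 = (Δs/2)·[f(s_0) + 2f(s_1) + ... + 2f(s_{8}) + f(s_9)].
Sum ≈ 1.053.

1.053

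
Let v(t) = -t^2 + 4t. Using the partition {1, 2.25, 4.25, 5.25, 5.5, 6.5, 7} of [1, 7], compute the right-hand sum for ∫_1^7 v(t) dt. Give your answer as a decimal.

Subinterval widths: 1.25, 2, 1, 0.25, 1, 0.5.
Right endpoints: 2.25, 4.25, 5.25, 5.5, 6.5, 7.
v(2.25) = 3.9375, v(4.25) = -1.0625, v(5.25) = -6.5625, v(5.5) = -8.25, v(6.5) = -16.25, v(7) = -21.
Sum = Σ Δt_i · v(t_i).
Sum = -32.578125.

-32.578125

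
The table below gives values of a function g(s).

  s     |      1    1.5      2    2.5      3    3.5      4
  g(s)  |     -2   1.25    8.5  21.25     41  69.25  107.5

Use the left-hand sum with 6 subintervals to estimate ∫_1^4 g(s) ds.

69.625

Δs = 0.5.
Sum = 0.5·[(-2) + 1.25 + 8.5 + 21.25 + 41 + 69.25] = 69.625.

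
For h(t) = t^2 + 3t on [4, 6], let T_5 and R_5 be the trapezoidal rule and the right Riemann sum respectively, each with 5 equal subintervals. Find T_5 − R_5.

T_5 = 80.72.
R_5 = 85.92.
T_5 − R_5 = -5.2.

-5.2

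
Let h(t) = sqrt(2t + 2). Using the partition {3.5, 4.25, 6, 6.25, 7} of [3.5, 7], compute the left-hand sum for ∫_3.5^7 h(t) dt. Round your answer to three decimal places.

11.712

Subinterval widths: 0.75, 1.75, 0.25, 0.75.
Left endpoints: 3.5, 4.25, 6, 6.25.
h(3.5) ≈ 3.000, h(4.25) ≈ 3.240, h(6) ≈ 3.742, h(6.25) ≈ 3.808.
Sum = Σ Δt_i · h(t_i).
Sum ≈ 11.712.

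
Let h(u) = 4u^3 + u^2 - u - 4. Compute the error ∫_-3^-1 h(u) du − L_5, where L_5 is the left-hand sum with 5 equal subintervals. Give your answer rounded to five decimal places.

20.02667

Exact integral: ∫_-3^-1 h(u) du ≈ -75.3333333.
L_5 = -95.36.
Error ≈ -75.3333333 − (-95.36) ≈ 20.02667.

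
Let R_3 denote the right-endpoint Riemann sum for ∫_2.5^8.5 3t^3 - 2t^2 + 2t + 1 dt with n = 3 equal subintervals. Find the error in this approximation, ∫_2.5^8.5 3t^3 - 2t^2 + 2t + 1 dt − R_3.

Exact integral: ∫_2.5^8.5 f(t) dt = 3558.75.
R_3 = 5424.25.
Error = 3558.75 − 5424.25 = -1865.5.

-1865.5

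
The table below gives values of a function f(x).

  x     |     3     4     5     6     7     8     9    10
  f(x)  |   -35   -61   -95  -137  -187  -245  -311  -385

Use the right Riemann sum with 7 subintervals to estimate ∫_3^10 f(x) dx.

Δx = 1.
Sum = 1·[(-61) + (-95) + (-137) + (-187) + (-245) + (-311) + (-385)] = -1421.

-1421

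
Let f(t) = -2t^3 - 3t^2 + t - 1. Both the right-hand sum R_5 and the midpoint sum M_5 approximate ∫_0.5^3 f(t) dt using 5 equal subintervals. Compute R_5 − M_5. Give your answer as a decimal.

-21.484375

R_5 = -86.25.
M_5 = -64.765625.
R_5 − M_5 = -21.484375.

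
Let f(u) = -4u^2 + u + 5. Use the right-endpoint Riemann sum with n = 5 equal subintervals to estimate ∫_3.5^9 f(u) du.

-1005.62

Δu = (9 − 3.5)/5 = 1.1.
Right endpoints: 4.6, 5.7, 6.8, 7.9, 9.
f(4.6) = -75.04, f(5.7) = -119.26, f(6.8) = -173.16, f(7.9) = -236.74, f(9) = -310.
Sum = Δu · [f(4.6) + f(5.7) + f(6.8) + f(7.9) + f(9)].
Sum = -1005.62.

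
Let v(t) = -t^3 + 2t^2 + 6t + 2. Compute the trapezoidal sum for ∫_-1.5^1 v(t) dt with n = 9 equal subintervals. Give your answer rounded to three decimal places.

5.271

Δt = (1 − (-1.5))/9 = 5/18.
v(-1.5) = 0.875, v(-11/9) = -379/729, v(-17/18) = -6067/5832, v(-2/3) = -22/27, v(-7/18) = 163/5832, v(-1/9) = 991/729, v(1/6) = 659/216, v(4/9) = 3626/729, v(13/18) = 40823/5832, v(1) = 9.
T_9 = (Δt/2)·[v(t_0) + 2v(t_1) + ... + 2v(t_{8}) + v(t_9)].
Sum ≈ 5.271.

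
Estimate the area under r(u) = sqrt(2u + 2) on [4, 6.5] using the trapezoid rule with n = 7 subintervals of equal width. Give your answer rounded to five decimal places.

8.82337

Δu = (6.5 − 4)/7 = 5/14.
r(4) ≈ 3.16228, r(61/14) ≈ 3.27327, r(33/7) ≈ 3.38062, r(71/14) ≈ 3.48466, r(38/7) ≈ 3.58569, r(81/14) ≈ 3.68394, r(43/7) ≈ 3.77964, r(6.5) ≈ 3.87298.
T_7 = (Δu/2)·[r(u_0) + 2r(u_1) + ... + 2r(u_{6}) + r(u_7)].
Sum ≈ 8.82337.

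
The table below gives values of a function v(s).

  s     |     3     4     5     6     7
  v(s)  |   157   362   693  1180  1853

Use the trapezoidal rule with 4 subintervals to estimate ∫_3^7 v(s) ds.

Δs = 1.
T_4 = (1/2)·[157 + 2·362 + 2·693 + 2·1180 + 1853] = 3240.

3240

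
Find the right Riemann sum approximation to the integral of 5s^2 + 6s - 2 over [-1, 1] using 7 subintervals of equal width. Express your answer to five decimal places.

1.18367

Δs = (1 − (-1))/7 = 2/7.
Right endpoints: -5/7, -3/7, -1/7, 1/7, 3/7, 5/7, 1.
f(-5/7) = -183/49, f(-3/7) = -179/49, f(-1/7) = -135/49, f(1/7) = -51/49, f(3/7) = 73/49, f(5/7) = 237/49, f(1) = 9.
Sum = Δs · [f(-5/7) + f(-3/7) + f(-1/7) + ...].
Sum ≈ 1.18367.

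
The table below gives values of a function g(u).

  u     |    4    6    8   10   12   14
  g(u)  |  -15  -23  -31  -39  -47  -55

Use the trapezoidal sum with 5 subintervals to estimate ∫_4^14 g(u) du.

Δu = 2.
T_5 = (2/2)·[(-15) + 2·(-23) + 2·(-31) + 2·(-39) + 2·(-47) + (-55)] = -350.

-350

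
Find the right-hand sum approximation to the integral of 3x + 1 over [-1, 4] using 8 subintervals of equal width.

32.1875

Δx = (4 − (-1))/8 = 0.625.
Right endpoints: -0.375, 0.25, 0.875, 1.5, 2.125, 2.75, 3.375, 4.
f(-0.375) = -0.125, f(0.25) = 1.75, f(0.875) = 3.625, f(1.5) = 5.5, f(2.125) = 7.375, f(2.75) = 9.25, f(3.375) = 11.125, f(4) = 13.
Sum = Δx · [f(-0.375) + f(0.25) + f(0.875) + ...].
Sum = 32.1875.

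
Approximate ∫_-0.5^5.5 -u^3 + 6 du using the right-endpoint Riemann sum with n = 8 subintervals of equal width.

-259.40625

Δu = (5.5 − (-0.5))/8 = 0.75.
Right endpoints: 0.25, 1, 1.75, 2.5, 3.25, 4, 4.75, 5.5.
f(0.25) = 5.984375, f(1) = 5, f(1.75) = 0.640625, f(2.5) = -9.625, f(3.25) = -28.328125, f(4) = -58, f(4.75) = -101.171875, f(5.5) = -160.375.
Sum = Δu · [f(0.25) + f(1) + f(1.75) + ...].
Sum = -259.40625.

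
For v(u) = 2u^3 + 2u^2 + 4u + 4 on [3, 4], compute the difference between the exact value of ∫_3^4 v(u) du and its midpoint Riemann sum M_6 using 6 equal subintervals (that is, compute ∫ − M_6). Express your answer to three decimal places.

Exact integral: ∫_3^4 v(u) du ≈ 130.16667.
M_6 ≈ 130.11343.
Error ≈ 130.16667 − 130.11343 ≈ 0.053.

0.053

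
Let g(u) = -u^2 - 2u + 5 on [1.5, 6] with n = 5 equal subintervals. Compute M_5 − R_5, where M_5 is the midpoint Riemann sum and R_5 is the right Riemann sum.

20.14875

M_5 = -81.82125.
R_5 = -101.97.
M_5 − R_5 = 20.14875.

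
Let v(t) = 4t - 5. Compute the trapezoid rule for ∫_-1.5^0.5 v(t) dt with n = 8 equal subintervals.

-14

Δt = (0.5 − (-1.5))/8 = 0.25.
v(-1.5) = -11, v(-1.25) = -10, v(-1) = -9, v(-0.75) = -8, v(-0.5) = -7, v(-0.25) = -6, v(0) = -5, v(0.25) = -4, v(0.5) = -3.
T_8 = (Δt/2)·[v(t_0) + 2v(t_1) + ... + 2v(t_{7}) + v(t_8)].
Sum = -14.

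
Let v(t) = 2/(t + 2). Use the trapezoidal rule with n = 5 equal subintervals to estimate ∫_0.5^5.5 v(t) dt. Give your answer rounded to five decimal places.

2.22054

Δt = (5.5 − 0.5)/5 = 1.
v(0.5) = 0.8, v(1.5) = 4/7, v(2.5) = 4/9, v(3.5) = 4/11, v(4.5) = 4/13, v(5.5) = 4/15.
T_5 = (Δt/2)·[v(t_0) + 2v(t_1) + ... + 2v(t_{4}) + v(t_5)].
Sum ≈ 2.22054.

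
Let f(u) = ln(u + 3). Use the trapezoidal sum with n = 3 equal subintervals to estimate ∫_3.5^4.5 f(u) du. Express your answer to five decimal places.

1.94487

Δu = (4.5 − 3.5)/3 = 1/3.
f(3.5) ≈ 1.87180, f(23/6) ≈ 1.92181, f(25/6) ≈ 1.96944, f(4.5) ≈ 2.01490.
T_3 = (Δu/2)·[f(u_0) + 2f(u_1) + 2f(u_2) + f(u_3)].
Sum ≈ 1.94487.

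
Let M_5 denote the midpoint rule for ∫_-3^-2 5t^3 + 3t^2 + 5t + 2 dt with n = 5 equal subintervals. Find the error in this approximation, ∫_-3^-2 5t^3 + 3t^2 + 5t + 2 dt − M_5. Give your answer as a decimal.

Exact integral: ∫_-3^-2 f(t) dt = -72.75.
M_5 = -72.635.
Error = -72.75 − (-72.635) = -0.115.

-0.115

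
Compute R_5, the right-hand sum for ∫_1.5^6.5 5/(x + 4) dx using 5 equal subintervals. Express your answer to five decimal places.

Δx = (6.5 − 1.5)/5 = 1.
Right endpoints: 2.5, 3.5, 4.5, 5.5, 6.5.
f(2.5) = 10/13, f(3.5) = 2/3, f(4.5) = 10/17, f(5.5) = 10/19, f(6.5) = 10/21.
Sum = Δx · [f(2.5) + f(3.5) + f(4.5) + f(5.5) + f(6.5)].
Sum ≈ 3.02664.

3.02664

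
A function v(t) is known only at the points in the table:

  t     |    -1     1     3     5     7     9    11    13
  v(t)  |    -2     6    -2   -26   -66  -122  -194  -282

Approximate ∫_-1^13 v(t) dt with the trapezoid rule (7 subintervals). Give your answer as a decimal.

Δt = 2.
T_7 = (2/2)·[(-2) + 2·6 + 2·(-2) + 2·(-26) + 2·(-66) + 2·(-122) + 2·(-194) + (-282)] = -1092.

-1092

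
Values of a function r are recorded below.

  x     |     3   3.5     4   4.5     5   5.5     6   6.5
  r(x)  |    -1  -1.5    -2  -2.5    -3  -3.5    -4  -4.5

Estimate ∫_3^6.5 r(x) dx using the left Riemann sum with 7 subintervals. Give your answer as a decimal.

-8.75

Δx = 0.5.
Sum = 0.5·[(-1) + (-1.5) + (-2) + (-2.5) + (-3) + (-3.5) + (-4)] = -8.75.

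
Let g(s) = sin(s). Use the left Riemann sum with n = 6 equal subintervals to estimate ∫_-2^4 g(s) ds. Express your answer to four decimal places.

0.1411

Δs = (4 − (-2))/6 = 1.
Left endpoints: -2, -1, 0, 1, 2, 3.
g(-2) ≈ -0.9093, g(-1) ≈ -0.8415, g(0) ≈ 0.0000, g(1) ≈ 0.8415, g(2) ≈ 0.9093, g(3) ≈ 0.1411.
Sum = Δs · [g(-2) + g(-1) + g(0) + ...].
Sum ≈ 0.1411.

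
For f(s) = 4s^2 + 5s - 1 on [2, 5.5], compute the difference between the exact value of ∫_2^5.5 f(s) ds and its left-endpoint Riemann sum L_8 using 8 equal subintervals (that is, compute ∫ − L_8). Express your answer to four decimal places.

Exact integral: ∫_2^5.5 f(s) ds ≈ 273.291667.
L_8 = 246.94140625.
Error ≈ 273.291667 − 246.94140625 ≈ 26.3503.

26.3503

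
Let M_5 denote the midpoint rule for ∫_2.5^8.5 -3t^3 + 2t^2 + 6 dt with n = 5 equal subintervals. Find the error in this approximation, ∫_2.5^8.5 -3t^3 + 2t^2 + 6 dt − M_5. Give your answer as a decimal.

Exact integral: ∫_2.5^8.5 f(t) dt = -3450.75.
M_5 = -3416.55.
Error = -3450.75 − (-3416.55) = -34.2.

-34.2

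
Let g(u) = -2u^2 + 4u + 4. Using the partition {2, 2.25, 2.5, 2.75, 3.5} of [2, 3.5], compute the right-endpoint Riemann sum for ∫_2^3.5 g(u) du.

-3.8125

Subinterval widths: 0.25, 0.25, 0.25, 0.75.
Right endpoints: 2.25, 2.5, 2.75, 3.5.
g(2.25) = 2.875, g(2.5) = 1.5, g(2.75) = -0.125, g(3.5) = -6.5.
Sum = Σ Δu_i · g(u_i).
Sum = -3.8125.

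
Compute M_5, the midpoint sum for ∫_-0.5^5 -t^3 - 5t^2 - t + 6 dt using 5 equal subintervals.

Δt = (5 − (-0.5))/5 = 1.1.
Midpoints: 0.05, 1.15, 2.25, 3.35, 4.45.
f(0.05) = 5.937375, f(1.15) = -3.283375, f(2.25) = -32.953125, f(3.35) = -91.057875, f(4.45) = -185.583625.
Sum = Δt · [f(0.05) + f(1.15) + f(2.25) + f(3.35) + f(4.45)].
Sum = -337.6346875.

-337.6346875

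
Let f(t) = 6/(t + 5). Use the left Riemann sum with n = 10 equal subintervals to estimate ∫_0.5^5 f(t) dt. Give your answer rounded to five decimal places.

Δt = (5 − 0.5)/10 = 0.45.
Left endpoints: 0.5, 0.95, 1.4, 1.85, 2.3, 2.75, 3.2, 3.65, 4.1, 4.55.
f(0.5) = 12/11, f(0.95) = 120/119, f(1.4) = 0.9375, f(1.85) = 120/137, f(2.3) = 60/73, f(2.75) = 24/31, f(3.2) = 30/41, f(3.65) = 120/173, f(4.1) = 60/91, f(4.55) = 120/191.
Sum = Δt · [f(0.5) + f(0.95) + f(1.4) + ...].
Sum ≈ 3.69981.

3.69981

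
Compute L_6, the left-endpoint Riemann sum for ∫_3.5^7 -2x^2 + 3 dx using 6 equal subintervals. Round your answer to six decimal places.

-168.542824

Δx = (7 − 3.5)/6 = 7/12.
Left endpoints: 3.5, 49/12, 14/3, 5.25, 35/6, 77/12.
f(3.5) = -21.5, f(49/12) = -2185/72, f(14/3) = -365/9, f(5.25) = -52.125, f(35/6) = -1171/18, f(77/12) = -5713/72.
Sum = Δx · [f(3.5) + f(49/12) + f(14/3) + ...].
Sum ≈ -168.542824.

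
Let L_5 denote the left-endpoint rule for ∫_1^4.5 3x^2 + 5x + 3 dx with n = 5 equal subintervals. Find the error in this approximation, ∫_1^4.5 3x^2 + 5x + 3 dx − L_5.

Exact integral: ∫_1^4.5 f(x) dx = 148.75.
L_5 = 123.27.
Error = 148.75 − 123.27 = 25.48.

25.48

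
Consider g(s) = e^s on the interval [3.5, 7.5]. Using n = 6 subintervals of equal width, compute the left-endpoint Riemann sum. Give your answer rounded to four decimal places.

1248.5408

Δs = (7.5 − 3.5)/6 = 2/3.
Left endpoints: 3.5, 25/6, 29/6, 5.5, 37/6, 41/6.
g(3.5) ≈ 33.1155, g(25/6) ≈ 64.5001, g(29/6) ≈ 125.6290, g(5.5) ≈ 244.6919, g(37/6) ≈ 476.5948, g(41/6) ≈ 928.2799.
Sum = Δs · [g(3.5) + g(25/6) + g(29/6) + ...].
Sum ≈ 1248.5408.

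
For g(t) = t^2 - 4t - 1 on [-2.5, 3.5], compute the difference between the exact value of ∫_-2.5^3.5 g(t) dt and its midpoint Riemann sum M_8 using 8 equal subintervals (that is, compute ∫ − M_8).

0.28125

Exact integral: ∫_-2.5^3.5 g(t) dt = 1.5.
M_8 = 1.21875.
Error = 1.5 − 1.21875 = 0.28125.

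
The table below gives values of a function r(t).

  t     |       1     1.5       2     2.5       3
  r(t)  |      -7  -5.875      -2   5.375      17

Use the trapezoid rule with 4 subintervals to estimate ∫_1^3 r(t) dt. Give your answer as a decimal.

1.25

Δt = 0.5.
T_4 = (0.5/2)·[(-7) + 2·(-5.875) + 2·(-2) + 2·5.375 + 17] = 1.25.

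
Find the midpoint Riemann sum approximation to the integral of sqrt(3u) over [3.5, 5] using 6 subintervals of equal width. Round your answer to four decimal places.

Δu = (5 − 3.5)/6 = 0.25.
Midpoints: 3.625, 3.875, 4.125, 4.375, 4.625, 4.875.
f(3.625) ≈ 3.2977, f(3.875) ≈ 3.4095, f(4.125) ≈ 3.5178, f(4.375) ≈ 3.6228, f(4.625) ≈ 3.7249, f(4.875) ≈ 3.8243.
Sum = Δu · [f(3.625) + f(3.875) + f(4.125) + ...].
Sum ≈ 5.3493.

5.3493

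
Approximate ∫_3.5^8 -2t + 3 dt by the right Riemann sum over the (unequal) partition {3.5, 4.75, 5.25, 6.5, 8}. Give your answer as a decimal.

-43.875

Subinterval widths: 1.25, 0.5, 1.25, 1.5.
Right endpoints: 4.75, 5.25, 6.5, 8.
f(4.75) = -6.5, f(5.25) = -7.5, f(6.5) = -10, f(8) = -13.
Sum = Σ Δt_i · f(t_i).
Sum = -43.875.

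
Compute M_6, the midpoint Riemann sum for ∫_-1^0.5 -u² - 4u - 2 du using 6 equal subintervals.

Δu = (0.5 − (-1))/6 = 0.25.
Midpoints: -0.875, -0.625, -0.375, -0.125, 0.125, 0.375.
f(-0.875) = 0.734375, f(-0.625) = 0.109375, f(-0.375) = -0.640625, f(-0.125) = -1.515625, f(0.125) = -2.515625, f(0.375) = -3.640625.
Sum = Δu · [f(-0.875) + f(-0.625) + f(-0.375) + ...].
Sum = -1.8671875.

-1.8671875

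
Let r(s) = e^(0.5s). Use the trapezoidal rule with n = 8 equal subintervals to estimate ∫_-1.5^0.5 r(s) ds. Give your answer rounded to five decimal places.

1.62543

Δs = (0.5 − (-1.5))/8 = 0.25.
r(-1.5) ≈ 0.47237, r(-1.25) ≈ 0.53526, r(-1) ≈ 0.60653, r(-0.75) ≈ 0.68729, r(-0.5) ≈ 0.77880, r(-0.25) ≈ 0.88250, r(0) ≈ 1.00000, r(0.25) ≈ 1.13315, r(0.5) ≈ 1.28403.
T_8 = (Δs/2)·[r(s_0) + 2r(s_1) + ... + 2r(s_{7}) + r(s_8)].
Sum ≈ 1.62543.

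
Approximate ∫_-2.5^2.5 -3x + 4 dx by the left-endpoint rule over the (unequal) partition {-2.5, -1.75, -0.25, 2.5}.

Subinterval widths: 0.75, 1.5, 2.75.
Left endpoints: -2.5, -1.75, -0.25.
f(-2.5) = 11.5, f(-1.75) = 9.25, f(-0.25) = 4.75.
Sum = Σ Δx_i · f(x_i).
Sum = 35.5625.

35.5625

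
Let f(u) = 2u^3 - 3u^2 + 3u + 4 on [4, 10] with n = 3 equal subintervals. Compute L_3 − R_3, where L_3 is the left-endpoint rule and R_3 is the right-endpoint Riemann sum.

-3276

L_3 = 2604.
R_3 = 5880.
L_3 − R_3 = -3276.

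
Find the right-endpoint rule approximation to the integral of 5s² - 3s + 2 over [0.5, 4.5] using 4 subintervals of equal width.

Δs = (4.5 − 0.5)/4 = 1.
Right endpoints: 1.5, 2.5, 3.5, 4.5.
f(1.5) = 8.75, f(2.5) = 25.75, f(3.5) = 52.75, f(4.5) = 89.75.
Sum = Δs · [f(1.5) + f(2.5) + f(3.5) + f(4.5)].
Sum = 177.

177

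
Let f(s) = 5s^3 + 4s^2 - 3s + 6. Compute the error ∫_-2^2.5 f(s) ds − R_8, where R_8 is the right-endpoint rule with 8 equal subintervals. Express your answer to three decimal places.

Exact integral: ∫_-2^2.5 f(s) ds = 83.953125.
R_8 ≈ 117.74927.
Error ≈ 83.953125 − 117.74927 ≈ -33.796.

-33.796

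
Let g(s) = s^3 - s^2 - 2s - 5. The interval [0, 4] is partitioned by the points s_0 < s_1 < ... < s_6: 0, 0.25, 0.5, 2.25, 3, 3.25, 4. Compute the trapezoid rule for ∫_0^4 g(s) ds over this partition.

Subinterval widths: 0.25, 0.25, 1.75, 0.75, 0.25, 0.75.
g(0) = -5, g(0.25) = -5.546875, g(0.5) = -6.125, g(2.25) = -3.171875, g(3) = 7, g(3.25) = 12.265625, g(4) = 35.
On each subinterval the trapezoid contributes (Δs_i/2)·[g(s_{i-1}) + g(s_i)].
Sum = 10.65625.

10.65625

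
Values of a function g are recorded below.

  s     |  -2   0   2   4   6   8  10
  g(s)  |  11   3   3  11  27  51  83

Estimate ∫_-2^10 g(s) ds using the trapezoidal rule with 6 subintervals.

284

Δs = 2.
T_6 = (2/2)·[11 + 2·3 + 2·3 + 2·11 + 2·27 + 2·51 + 83] = 284.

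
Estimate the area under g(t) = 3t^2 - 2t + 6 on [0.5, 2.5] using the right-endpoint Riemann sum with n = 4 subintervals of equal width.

Δt = (2.5 − 0.5)/4 = 0.5.
Right endpoints: 1, 1.5, 2, 2.5.
g(1) = 7, g(1.5) = 9.75, g(2) = 14, g(2.5) = 19.75.
Sum = Δt · [g(1) + g(1.5) + g(2) + g(2.5)].
Sum = 25.25.

25.25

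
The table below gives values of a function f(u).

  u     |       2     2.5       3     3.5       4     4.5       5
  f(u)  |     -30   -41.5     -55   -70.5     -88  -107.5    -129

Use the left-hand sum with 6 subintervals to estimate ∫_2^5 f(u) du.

-196.25

Δu = 0.5.
Sum = 0.5·[(-30) + (-41.5) + (-55) + (-70.5) + (-88) + (-107.5)] = -196.25.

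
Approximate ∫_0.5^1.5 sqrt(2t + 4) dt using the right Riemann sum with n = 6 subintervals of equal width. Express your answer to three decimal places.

2.481

Δt = (1.5 − 0.5)/6 = 1/6.
Right endpoints: 2/3, 5/6, 1, 7/6, 4/3, 1.5.
f(2/3) ≈ 2.309, f(5/6) ≈ 2.380, f(1) ≈ 2.449, f(7/6) ≈ 2.517, f(4/3) ≈ 2.582, f(1.5) ≈ 2.646.
Sum = Δt · [f(2/3) + f(5/6) + f(1) + ...].
Sum ≈ 2.481.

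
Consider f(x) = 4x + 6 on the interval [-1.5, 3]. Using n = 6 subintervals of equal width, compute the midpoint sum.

Δx = (3 − (-1.5))/6 = 0.75.
Midpoints: -1.125, -0.375, 0.375, 1.125, 1.875, 2.625.
f(-1.125) = 1.5, f(-0.375) = 4.5, f(0.375) = 7.5, f(1.125) = 10.5, f(1.875) = 13.5, f(2.625) = 16.5.
Sum = Δx · [f(-1.125) + f(-0.375) + f(0.375) + ...].
Sum = 40.5.

40.5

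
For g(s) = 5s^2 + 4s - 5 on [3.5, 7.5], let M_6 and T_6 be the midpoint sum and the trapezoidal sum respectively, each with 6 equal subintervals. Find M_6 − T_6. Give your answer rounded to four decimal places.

M_6 ≈ 698.925926.
T_6 ≈ 701.148148.
M_6 − T_6 ≈ -2.2222.

-2.2222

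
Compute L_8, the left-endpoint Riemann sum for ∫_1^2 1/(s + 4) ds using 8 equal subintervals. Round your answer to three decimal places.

0.184

Δs = (2 − 1)/8 = 0.125.
Left endpoints: 1, 1.125, 1.25, 1.375, 1.5, 1.625, 1.75, 1.875.
f(1) = 0.2, f(1.125) = 8/41, f(1.25) = 4/21, f(1.375) = 8/43, f(1.5) = 2/11, f(1.625) = 8/45, f(1.75) = 4/23, f(1.875) = 8/47.
Sum = Δs · [f(1) + f(1.125) + f(1.25) + ...].
Sum ≈ 0.184.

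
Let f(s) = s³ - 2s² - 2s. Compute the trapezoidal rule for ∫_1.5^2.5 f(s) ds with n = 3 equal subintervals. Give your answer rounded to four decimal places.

Δs = (2.5 − 1.5)/3 = 1/3.
f(1.5) = -4.125, f(11/6) = -913/216, f(13/6) = -767/216, f(2.5) = -1.875.
T_3 = (Δs/2)·[f(s_0) + 2f(s_1) + 2f(s_2) + f(s_3)].
Sum ≈ -3.5926.

-3.5926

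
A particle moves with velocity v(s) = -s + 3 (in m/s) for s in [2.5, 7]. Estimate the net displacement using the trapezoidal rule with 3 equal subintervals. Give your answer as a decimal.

Δs = (7 − 2.5)/3 = 1.5.
v(2.5) = 0.5, v(4) = -1, v(5.5) = -2.5, v(7) = -4.
T_3 = (Δs/2)·[v(s_0) + 2v(s_1) + 2v(s_2) + v(s_3)].
Sum = -7.875.

-7.875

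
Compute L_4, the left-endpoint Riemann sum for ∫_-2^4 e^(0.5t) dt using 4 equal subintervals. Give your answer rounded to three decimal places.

Δt = (4 − (-2))/4 = 1.5.
Left endpoints: -2, -0.5, 1, 2.5.
f(-2) ≈ 0.368, f(-0.5) ≈ 0.779, f(1) ≈ 1.649, f(2.5) ≈ 3.490.
Sum = Δt · [f(-2) + f(-0.5) + f(1) + f(2.5)].
Sum ≈ 9.429.

9.429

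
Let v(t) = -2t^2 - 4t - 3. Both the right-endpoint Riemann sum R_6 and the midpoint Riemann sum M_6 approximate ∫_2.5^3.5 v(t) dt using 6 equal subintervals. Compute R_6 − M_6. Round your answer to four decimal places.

R_6 ≈ -34.509259.
M_6 ≈ -33.162037.
R_6 − M_6 ≈ -1.3472.

-1.3472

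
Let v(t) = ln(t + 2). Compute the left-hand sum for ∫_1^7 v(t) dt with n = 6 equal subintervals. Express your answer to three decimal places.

9.911

Δt = (7 − 1)/6 = 1.
Left endpoints: 1, 2, 3, 4, 5, 6.
v(1) ≈ 1.099, v(2) ≈ 1.386, v(3) ≈ 1.609, v(4) ≈ 1.792, v(5) ≈ 1.946, v(6) ≈ 2.079.
Sum = Δt · [v(1) + v(2) + v(3) + ...].
Sum ≈ 9.911.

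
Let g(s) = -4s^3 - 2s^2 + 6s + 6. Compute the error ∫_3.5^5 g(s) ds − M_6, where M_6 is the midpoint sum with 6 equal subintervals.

Exact integral: ∫_3.5^5 g(s) ds = -482.4375.
M_6 = -482.0234375.
Error = -482.4375 − (-482.0234375) = -0.4140625.

-0.4140625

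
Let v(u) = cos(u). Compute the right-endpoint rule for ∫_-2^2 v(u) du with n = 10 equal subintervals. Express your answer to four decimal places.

Δu = (2 − (-2))/10 = 0.4.
Right endpoints: -1.6, -1.2, -0.8, -0.4, 0, 0.4, 0.8, 1.2, 1.6, 2.
v(-1.6) ≈ -0.0292, v(-1.2) ≈ 0.3624, v(-0.8) ≈ 0.6967, v(-0.4) ≈ 0.9211, v(0) ≈ 1.0000, v(0.4) ≈ 0.9211, v(0.8) ≈ 0.6967, v(1.2) ≈ 0.3624, v(1.6) ≈ -0.0292, v(2) ≈ -0.4161.
Sum = Δu · [v(-1.6) + v(-1.2) + v(-0.8) + ...].
Sum ≈ 1.7943.

1.7943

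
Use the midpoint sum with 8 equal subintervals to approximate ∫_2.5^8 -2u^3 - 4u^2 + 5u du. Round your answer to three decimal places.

Δu = (8 − 2.5)/8 = 0.6875.
Midpoints: 2.84375, 3.53125, 4.21875, 4.90625, 5.59375, 6.28125, 6.96875, 7.65625.
f(2.84375) = -1050595/16384, f(3.53125) = -1970833/16384, f(4.21875) = -3281175/16384, f(4.90625) = -5045509/16384, f(5.59375) = -7327723/16384, f(6.28125) = -10191705/16384, f(6.96875) = -13701343/16384, f(7.65625) = -17920525/16384.
Sum = Δu · [f(2.84375) + f(3.53125) + f(4.21875) + ...].
Sum ≈ -2538.237.

-2538.237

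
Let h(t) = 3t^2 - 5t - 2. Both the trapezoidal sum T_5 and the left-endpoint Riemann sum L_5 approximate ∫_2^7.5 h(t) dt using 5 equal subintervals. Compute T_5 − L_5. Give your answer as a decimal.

71.0875

T_5 = 275.5775.
L_5 = 204.49.
T_5 − L_5 = 71.0875.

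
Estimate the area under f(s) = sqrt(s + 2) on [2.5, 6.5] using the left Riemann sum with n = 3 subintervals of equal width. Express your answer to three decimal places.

Δs = (6.5 − 2.5)/3 = 4/3.
Left endpoints: 2.5, 23/6, 31/6.
f(2.5) ≈ 2.121, f(23/6) ≈ 2.415, f(31/6) ≈ 2.677.
Sum = Δs · [f(2.5) + f(23/6) + f(31/6)].
Sum ≈ 9.618.

9.618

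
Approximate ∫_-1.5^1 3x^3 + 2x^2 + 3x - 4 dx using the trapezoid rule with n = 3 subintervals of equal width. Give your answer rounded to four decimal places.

-12.0775

Δx = (1 − (-1.5))/3 = 5/6.
f(-1.5) = -14.125, f(-2/3) = -6, f(1/6) = -247/72, f(1) = 4.
T_3 = (Δx/2)·[f(x_0) + 2f(x_1) + 2f(x_2) + f(x_3)].
Sum ≈ -12.0775.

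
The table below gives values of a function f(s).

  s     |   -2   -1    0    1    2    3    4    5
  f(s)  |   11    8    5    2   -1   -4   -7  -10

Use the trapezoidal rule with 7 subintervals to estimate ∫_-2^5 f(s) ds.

3.5

Δs = 1.
T_7 = (1/2)·[11 + 2·8 + 2·5 + 2·2 + 2·(-1) + 2·(-4) + 2·(-7) + (-10)] = 3.5.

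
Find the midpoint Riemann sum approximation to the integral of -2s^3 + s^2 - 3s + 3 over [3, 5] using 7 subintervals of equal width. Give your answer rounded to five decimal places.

-257.02041

Δs = (5 − 3)/7 = 2/7.
Midpoints: 22/7, 24/7, 26/7, 4, 30/7, 32/7, 34/7.
f(22/7) = -20113/343, f(24/7) = -26115/343, f(26/7) = -33213/343, f(4) = -121, f(30/7) = -51081/343, f(32/7) = -62043/343, f(34/7) = -74485/343.
Sum = Δs · [f(22/7) + f(24/7) + f(26/7) + ...].
Sum ≈ -257.02041.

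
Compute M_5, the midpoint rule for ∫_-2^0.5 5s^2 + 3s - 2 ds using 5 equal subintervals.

Δs = (0.5 − (-2))/5 = 0.5.
Midpoints: -1.75, -1.25, -0.75, -0.25, 0.25.
f(-1.75) = 8.0625, f(-1.25) = 2.0625, f(-0.75) = -1.4375, f(-0.25) = -2.4375, f(0.25) = -0.9375.
Sum = Δs · [f(-1.75) + f(-1.25) + f(-0.75) + f(-0.25) + f(0.25)].
Sum = 2.65625.

2.65625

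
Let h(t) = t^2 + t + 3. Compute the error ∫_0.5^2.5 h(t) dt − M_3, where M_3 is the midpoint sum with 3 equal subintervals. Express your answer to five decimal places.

0.07407

Exact integral: ∫_0.5^2.5 h(t) dt ≈ 14.1666667.
M_3 ≈ 14.0925926.
Error ≈ 14.1666667 − 14.0925926 ≈ 0.07407.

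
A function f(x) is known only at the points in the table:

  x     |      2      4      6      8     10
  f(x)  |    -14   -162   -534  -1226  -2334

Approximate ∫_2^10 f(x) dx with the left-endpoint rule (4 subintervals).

Δx = 2.
Sum = 2·[(-14) + (-162) + (-534) + (-1226)] = -3872.

-3872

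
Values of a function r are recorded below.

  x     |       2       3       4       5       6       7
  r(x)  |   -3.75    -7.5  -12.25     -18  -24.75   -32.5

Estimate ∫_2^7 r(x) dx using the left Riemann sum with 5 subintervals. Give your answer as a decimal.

Δx = 1.
Sum = 1·[(-3.75) + (-7.5) + (-12.25) + (-18) + (-24.75)] = -66.25.

-66.25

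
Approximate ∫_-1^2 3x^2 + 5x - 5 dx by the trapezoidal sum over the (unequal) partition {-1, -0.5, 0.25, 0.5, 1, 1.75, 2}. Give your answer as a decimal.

Subinterval widths: 0.5, 0.75, 0.25, 0.5, 0.75, 0.25.
f(-1) = -7, f(-0.5) = -6.75, f(0.25) = -3.5625, f(0.5) = -1.75, f(1) = 3, f(1.75) = 12.9375, f(2) = 17.
On each subinterval the trapezoid contributes (Δx_i/2)·[f(x_{i-1}) + f(x_i)].
Sum = 2.0625.

2.0625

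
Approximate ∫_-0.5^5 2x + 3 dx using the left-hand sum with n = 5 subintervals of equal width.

35.2

Δx = (5 − (-0.5))/5 = 1.1.
Left endpoints: -0.5, 0.6, 1.7, 2.8, 3.9.
f(-0.5) = 2, f(0.6) = 4.2, f(1.7) = 6.4, f(2.8) = 8.6, f(3.9) = 10.8.
Sum = Δx · [f(-0.5) + f(0.6) + f(1.7) + f(2.8) + f(3.9)].
Sum = 35.2.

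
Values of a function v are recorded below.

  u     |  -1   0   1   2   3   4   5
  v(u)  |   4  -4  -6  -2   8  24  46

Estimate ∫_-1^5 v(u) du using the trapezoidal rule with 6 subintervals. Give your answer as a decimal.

Δu = 1.
T_6 = (1/2)·[4 + 2·(-4) + 2·(-6) + 2·(-2) + 2·8 + 2·24 + 46] = 45.

45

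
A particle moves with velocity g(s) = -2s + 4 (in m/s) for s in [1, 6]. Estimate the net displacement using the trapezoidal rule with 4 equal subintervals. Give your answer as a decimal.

Δs = (6 − 1)/4 = 1.25.
g(1) = 2, g(2.25) = -0.5, g(3.5) = -3, g(4.75) = -5.5, g(6) = -8.
T_4 = (Δs/2)·[g(s_0) + 2g(s_1) + 2g(s_2) + 2g(s_3) + g(s_4)].
Sum = -15.

-15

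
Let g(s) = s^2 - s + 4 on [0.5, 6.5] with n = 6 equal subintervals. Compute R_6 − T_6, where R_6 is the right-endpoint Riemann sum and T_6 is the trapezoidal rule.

18

R_6 = 113.5.
T_6 = 95.5.
R_6 − T_6 = 18.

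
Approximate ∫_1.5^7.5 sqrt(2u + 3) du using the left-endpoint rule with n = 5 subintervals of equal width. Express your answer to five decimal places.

Δu = (7.5 − 1.5)/5 = 1.2.
Left endpoints: 1.5, 2.7, 3.9, 5.1, 6.3.
f(1.5) ≈ 2.44949, f(2.7) ≈ 2.89828, f(3.9) ≈ 3.28634, f(5.1) ≈ 3.63318, f(6.3) ≈ 3.94968.
Sum = Δu · [f(1.5) + f(2.7) + f(3.9) + f(5.1) + f(6.3)].
Sum ≈ 19.46036.

19.46036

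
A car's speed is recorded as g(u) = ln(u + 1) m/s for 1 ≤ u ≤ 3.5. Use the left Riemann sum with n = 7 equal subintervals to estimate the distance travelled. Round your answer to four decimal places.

2.7343

Δu = (3.5 − 1)/7 = 5/14.
Left endpoints: 1, 19/14, 12/7, 29/14, 17/7, 39/14, 22/7.
g(1) ≈ 0.6931, g(19/14) ≈ 0.8575, g(12/7) ≈ 0.9985, g(29/14) ≈ 1.1221, g(17/7) ≈ 1.2321, g(39/14) ≈ 1.3312, g(22/7) ≈ 1.4214.
Sum = Δu · [g(1) + g(19/14) + g(12/7) + ...].
Sum ≈ 2.7343.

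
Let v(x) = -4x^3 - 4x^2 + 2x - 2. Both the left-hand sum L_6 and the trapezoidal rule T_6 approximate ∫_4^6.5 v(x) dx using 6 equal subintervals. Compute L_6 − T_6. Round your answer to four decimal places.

196.3542

L_6 ≈ -1597.138310.
T_6 ≈ -1793.492477.
L_6 − T_6 ≈ 196.3542.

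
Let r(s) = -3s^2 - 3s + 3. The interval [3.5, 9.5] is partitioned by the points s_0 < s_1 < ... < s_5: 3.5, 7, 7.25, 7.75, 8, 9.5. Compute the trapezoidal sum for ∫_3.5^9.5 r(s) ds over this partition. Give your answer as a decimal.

-936.703125

Subinterval widths: 3.5, 0.25, 0.5, 0.25, 1.5.
r(3.5) = -44.25, r(7) = -165, r(7.25) = -176.4375, r(7.75) = -200.4375, r(8) = -213, r(9.5) = -296.25.
On each subinterval the trapezoid contributes (Δs_i/2)·[r(s_{i-1}) + r(s_i)].
Sum = -936.703125.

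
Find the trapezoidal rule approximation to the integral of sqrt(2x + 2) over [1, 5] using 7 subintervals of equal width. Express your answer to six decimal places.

11.184002

Δx = (5 − 1)/7 = 4/7.
f(1) ≈ 2.000000, f(11/7) ≈ 2.267787, f(15/7) ≈ 2.507133, f(19/7) ≈ 2.725541, f(23/7) ≈ 2.927700, f(27/7) ≈ 3.116775, f(31/7) ≈ 3.295018, f(5) ≈ 3.464102.
T_7 = (Δx/2)·[f(x_0) + 2f(x_1) + ... + 2f(x_{6}) + f(x_7)].
Sum ≈ 11.184002.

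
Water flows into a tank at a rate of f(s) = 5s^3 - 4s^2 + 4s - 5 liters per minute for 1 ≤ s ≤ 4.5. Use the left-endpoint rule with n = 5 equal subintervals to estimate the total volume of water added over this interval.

287.14

Δs = (4.5 − 1)/5 = 0.7.
Left endpoints: 1, 1.7, 2.4, 3.1, 3.8.
f(1) = 0, f(1.7) = 14.805, f(2.4) = 50.68, f(3.1) = 117.915, f(3.8) = 226.8.
Sum = Δs · [f(1) + f(1.7) + f(2.4) + f(3.1) + f(3.8)].
Sum = 287.14.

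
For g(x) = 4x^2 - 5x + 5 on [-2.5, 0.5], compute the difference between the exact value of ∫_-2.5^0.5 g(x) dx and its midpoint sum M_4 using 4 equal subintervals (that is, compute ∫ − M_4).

0.5625

Exact integral: ∫_-2.5^0.5 g(x) dx = 51.
M_4 = 50.4375.
Error = 51 − 50.4375 = 0.5625.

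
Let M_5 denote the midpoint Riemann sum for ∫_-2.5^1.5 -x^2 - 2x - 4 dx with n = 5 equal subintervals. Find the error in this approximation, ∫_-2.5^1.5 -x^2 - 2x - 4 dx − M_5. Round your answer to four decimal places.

-0.2133

Exact integral: ∫_-2.5^1.5 f(x) dx ≈ -18.333333.
M_5 = -18.12.
Error ≈ -18.333333 − (-18.12) ≈ -0.2133.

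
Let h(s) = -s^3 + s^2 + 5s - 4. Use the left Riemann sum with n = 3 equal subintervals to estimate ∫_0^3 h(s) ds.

-1

Δs = (3 − 0)/3 = 1.
Left endpoints: 0, 1, 2.
h(0) = -4, h(1) = 1, h(2) = 2.
Sum = Δs · [h(0) + h(1) + h(2)].
Sum = -1.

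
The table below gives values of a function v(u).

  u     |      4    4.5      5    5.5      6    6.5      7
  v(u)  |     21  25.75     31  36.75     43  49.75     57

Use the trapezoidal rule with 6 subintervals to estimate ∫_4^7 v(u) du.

112.625

Δu = 0.5.
T_6 = (0.5/2)·[21 + 2·25.75 + 2·31 + 2·36.75 + 2·43 + 2·49.75 + 57] = 112.625.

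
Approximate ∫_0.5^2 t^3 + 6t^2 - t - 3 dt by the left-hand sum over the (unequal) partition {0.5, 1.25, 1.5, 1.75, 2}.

Subinterval widths: 0.75, 0.25, 0.25, 0.25.
Left endpoints: 0.5, 1.25, 1.5, 1.75.
f(0.5) = -1.875, f(1.25) = 7.078125, f(1.5) = 12.375, f(1.75) = 18.984375.
Sum = Σ Δt_i · f(t_i).
Sum = 8.203125.

8.203125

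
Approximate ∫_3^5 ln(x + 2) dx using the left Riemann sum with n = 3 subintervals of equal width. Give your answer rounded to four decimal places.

3.4599

Δx = (5 − 3)/3 = 2/3.
Left endpoints: 3, 11/3, 13/3.
f(3) ≈ 1.6094, f(11/3) ≈ 1.7346, f(13/3) ≈ 1.8458.
Sum = Δx · [f(3) + f(11/3) + f(13/3)].
Sum ≈ 3.4599.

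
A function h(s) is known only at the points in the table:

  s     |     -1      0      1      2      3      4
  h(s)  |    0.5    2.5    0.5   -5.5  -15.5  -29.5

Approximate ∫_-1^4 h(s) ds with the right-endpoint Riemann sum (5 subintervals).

Δs = 1.
Sum = 1·[2.5 + 0.5 + (-5.5) + (-15.5) + (-29.5)] = -47.5.

-47.5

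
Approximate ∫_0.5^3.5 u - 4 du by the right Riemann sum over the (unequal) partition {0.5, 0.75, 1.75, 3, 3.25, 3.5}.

Subinterval widths: 0.25, 1, 1.25, 0.25, 0.25.
Right endpoints: 0.75, 1.75, 3, 3.25, 3.5.
f(0.75) = -3.25, f(1.75) = -2.25, f(3) = -1, f(3.25) = -0.75, f(3.5) = -0.5.
Sum = Σ Δu_i · f(u_i).
Sum = -4.625.

-4.625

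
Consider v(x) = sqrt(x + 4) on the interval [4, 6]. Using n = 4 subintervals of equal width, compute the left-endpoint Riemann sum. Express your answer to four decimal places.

Δx = (6 − 4)/4 = 0.5.
Left endpoints: 4, 4.5, 5, 5.5.
v(4) ≈ 2.8284, v(4.5) ≈ 2.9155, v(5) ≈ 3.0000, v(5.5) ≈ 3.0822.
Sum = Δx · [v(4) + v(4.5) + v(5) + v(5.5)].
Sum ≈ 5.9131.

5.9131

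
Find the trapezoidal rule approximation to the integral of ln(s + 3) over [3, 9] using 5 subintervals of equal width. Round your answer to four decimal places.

13.0583

Δs = (9 − 3)/5 = 1.2.
f(3) ≈ 1.7918, f(4.2) ≈ 1.9741, f(5.4) ≈ 2.1282, f(6.6) ≈ 2.2618, f(7.8) ≈ 2.3795, f(9) ≈ 2.4849.
T_5 = (Δs/2)·[f(s_0) + 2f(s_1) + ... + 2f(s_{4}) + f(s_5)].
Sum ≈ 13.0583.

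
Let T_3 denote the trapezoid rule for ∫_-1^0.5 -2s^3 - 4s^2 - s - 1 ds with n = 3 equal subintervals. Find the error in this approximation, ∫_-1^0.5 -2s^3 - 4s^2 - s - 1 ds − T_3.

Exact integral: ∫_-1^0.5 f(s) ds = -2.15625.
T_3 = -2.3125.
Error = -2.15625 − (-2.3125) = 0.15625.

0.15625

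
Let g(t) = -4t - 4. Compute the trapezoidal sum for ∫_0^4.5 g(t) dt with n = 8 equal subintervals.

-58.5

Δt = (4.5 − 0)/8 = 0.5625.
g(0) = -4, g(0.5625) = -6.25, g(1.125) = -8.5, g(1.6875) = -10.75, g(2.25) = -13, g(2.8125) = -15.25, g(3.375) = -17.5, g(3.9375) = -19.75, g(4.5) = -22.
T_8 = (Δt/2)·[g(t_0) + 2g(t_1) + ... + 2g(t_{7}) + g(t_8)].
Sum = -58.5.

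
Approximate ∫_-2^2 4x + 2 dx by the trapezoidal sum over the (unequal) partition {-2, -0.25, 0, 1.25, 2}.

8

Subinterval widths: 1.75, 0.25, 1.25, 0.75.
f(-2) = -6, f(-0.25) = 1, f(0) = 2, f(1.25) = 7, f(2) = 10.
On each subinterval the trapezoid contributes (Δx_i/2)·[f(x_{i-1}) + f(x_i)].
Sum = 8.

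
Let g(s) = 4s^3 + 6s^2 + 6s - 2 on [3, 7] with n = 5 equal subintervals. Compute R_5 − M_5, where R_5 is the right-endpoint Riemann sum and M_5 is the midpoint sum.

653.44

R_5 = 3703.36.
M_5 = 3049.92.
R_5 − M_5 = 653.44.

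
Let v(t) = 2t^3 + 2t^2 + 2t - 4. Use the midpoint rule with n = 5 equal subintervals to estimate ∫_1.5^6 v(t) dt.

795.526875

Δt = (6 − 1.5)/5 = 0.9.
Midpoints: 1.95, 2.85, 3.75, 4.65, 5.55.
v(1.95) = 22.33475, v(2.85) = 64.24325, v(3.75) = 137.09375, v(4.65) = 249.63425, v(5.55) = 410.61275.
Sum = Δt · [v(1.95) + v(2.85) + v(3.75) + v(4.65) + v(5.55)].
Sum = 795.526875.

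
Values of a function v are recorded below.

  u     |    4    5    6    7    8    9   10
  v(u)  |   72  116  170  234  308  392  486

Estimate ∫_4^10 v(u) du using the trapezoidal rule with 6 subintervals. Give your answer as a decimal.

Δu = 1.
T_6 = (1/2)·[72 + 2·116 + 2·170 + 2·234 + 2·308 + 2·392 + 486] = 1499.

1499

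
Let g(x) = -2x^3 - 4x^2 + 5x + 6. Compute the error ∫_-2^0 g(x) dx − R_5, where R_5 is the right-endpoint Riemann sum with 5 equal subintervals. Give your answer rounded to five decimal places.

Exact integral: ∫_-2^0 g(x) dx ≈ -0.6666667.
R_5 = 1.44.
Error ≈ -0.6666667 − 1.44 ≈ -2.10667.

-2.10667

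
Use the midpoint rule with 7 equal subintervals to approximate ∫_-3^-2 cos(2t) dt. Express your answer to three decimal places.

Δt = (-2 − (-3))/7 = 1/7.
Midpoints: -41/14, -39/14, -37/14, -2.5, -33/14, -31/14, -29/14.
f(-41/14) ≈ 0.911, f(-39/14) ≈ 0.757, f(-37/14) ≈ 0.542, f(-2.5) ≈ 0.284, f(-33/14) ≈ 0.002, f(-31/14) ≈ -0.280, f(-29/14) ≈ -0.539.
Sum = Δt · [f(-41/14) + f(-39/14) + f(-37/14) + ...].
Sum ≈ 0.240.

0.240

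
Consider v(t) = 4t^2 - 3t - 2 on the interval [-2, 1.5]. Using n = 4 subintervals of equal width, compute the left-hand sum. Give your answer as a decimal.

Δt = (1.5 − (-2))/4 = 0.875.
Left endpoints: -2, -1.125, -0.25, 0.625.
v(-2) = 20, v(-1.125) = 6.4375, v(-0.25) = -1, v(0.625) = -2.3125.
Sum = Δt · [v(-2) + v(-1.125) + v(-0.25) + v(0.625)].
Sum = 20.234375.

20.234375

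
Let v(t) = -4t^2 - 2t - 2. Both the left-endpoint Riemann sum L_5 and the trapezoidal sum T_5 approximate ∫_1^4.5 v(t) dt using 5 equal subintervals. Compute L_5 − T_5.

29.4

L_5 = -118.16.
T_5 = -147.56.
L_5 − T_5 = 29.4.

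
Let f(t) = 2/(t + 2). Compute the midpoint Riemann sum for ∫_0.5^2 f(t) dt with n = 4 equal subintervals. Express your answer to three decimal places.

0.939

Δt = (2 − 0.5)/4 = 0.375.
Midpoints: 0.6875, 1.0625, 1.4375, 1.8125.
f(0.6875) = 32/43, f(1.0625) = 32/49, f(1.4375) = 32/55, f(1.8125) = 32/61.
Sum = Δt · [f(0.6875) + f(1.0625) + f(1.4375) + f(1.8125)].
Sum ≈ 0.939.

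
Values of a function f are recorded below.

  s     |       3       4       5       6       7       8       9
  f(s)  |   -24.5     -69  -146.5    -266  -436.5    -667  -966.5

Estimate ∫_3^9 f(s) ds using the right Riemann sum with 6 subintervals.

Δs = 1.
Sum = 1·[(-69) + (-146.5) + (-266) + (-436.5) + (-667) + (-966.5)] = -2551.5.

-2551.5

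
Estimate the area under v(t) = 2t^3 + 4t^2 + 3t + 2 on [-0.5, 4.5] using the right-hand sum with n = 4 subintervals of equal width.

Δt = (4.5 − (-0.5))/4 = 1.25.
Right endpoints: 0.75, 2, 3.25, 4.5.
v(0.75) = 7.34375, v(2) = 40, v(3.25) = 122.65625, v(4.5) = 278.75.
Sum = Δt · [v(0.75) + v(2) + v(3.25) + v(4.5)].
Sum = 560.9375.

560.9375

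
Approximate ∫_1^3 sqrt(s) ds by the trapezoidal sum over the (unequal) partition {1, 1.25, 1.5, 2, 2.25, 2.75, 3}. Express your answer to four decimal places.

Subinterval widths: 0.25, 0.25, 0.5, 0.25, 0.5, 0.25.
f(1) ≈ 1.0000, f(1.25) ≈ 1.1180, f(1.5) ≈ 1.2247, f(2) ≈ 1.4142, f(2.25) ≈ 1.5000, f(2.75) ≈ 1.6583, f(3) ≈ 1.7321.
On each subinterval the trapezoid contributes (Δs_i/2)·[f(s_{i-1}) + f(s_i)].
Sum ≈ 2.7950.

2.7950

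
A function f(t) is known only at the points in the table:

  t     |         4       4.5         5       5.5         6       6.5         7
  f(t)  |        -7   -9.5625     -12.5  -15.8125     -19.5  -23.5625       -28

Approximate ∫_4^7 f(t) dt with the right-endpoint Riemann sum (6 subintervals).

-54.46875

Δt = 0.5.
Sum = 0.5·[(-9.5625) + (-12.5) + (-15.8125) + (-19.5) + (-23.5625) + (-28)] = -54.46875.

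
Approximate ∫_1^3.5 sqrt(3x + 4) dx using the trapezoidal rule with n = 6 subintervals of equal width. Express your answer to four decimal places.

8.1517

Δx = (3.5 − 1)/6 = 5/12.
f(1) ≈ 2.6458, f(17/12) ≈ 2.8723, f(11/6) ≈ 3.0822, f(2.25) ≈ 3.2787, f(8/3) ≈ 3.4641, f(37/12) ≈ 3.6401, f(3.5) ≈ 3.8079.
T_6 = (Δx/2)·[f(x_0) + 2f(x_1) + ... + 2f(x_{5}) + f(x_6)].
Sum ≈ 8.1517.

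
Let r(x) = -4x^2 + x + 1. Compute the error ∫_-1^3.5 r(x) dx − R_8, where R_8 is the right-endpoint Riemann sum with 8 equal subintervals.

Exact integral: ∫_-1^3.5 r(x) dx = -48.375.
R_8 = -60.71484375.
Error = -48.375 − (-60.71484375) = 12.33984375.

12.33984375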